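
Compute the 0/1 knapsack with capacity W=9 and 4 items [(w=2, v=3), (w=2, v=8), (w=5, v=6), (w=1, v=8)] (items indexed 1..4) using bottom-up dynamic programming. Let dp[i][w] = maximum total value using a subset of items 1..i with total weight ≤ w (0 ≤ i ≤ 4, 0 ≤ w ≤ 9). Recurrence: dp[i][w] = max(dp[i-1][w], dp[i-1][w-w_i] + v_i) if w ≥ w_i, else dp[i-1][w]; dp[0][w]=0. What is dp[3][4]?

i\w   0   1   2   3   4   5   6   7   8   9
  0   0   0   0   0   0   0   0   0   0   0
  1   0   0   3   3   3   3   3   3   3   3
  2   0   0   8   8  11  11  11  11  11  11
  3   0   0   8   8  11  11  11  14  14  17
  4   0   8   8  16  16  19  19  19  22  22

11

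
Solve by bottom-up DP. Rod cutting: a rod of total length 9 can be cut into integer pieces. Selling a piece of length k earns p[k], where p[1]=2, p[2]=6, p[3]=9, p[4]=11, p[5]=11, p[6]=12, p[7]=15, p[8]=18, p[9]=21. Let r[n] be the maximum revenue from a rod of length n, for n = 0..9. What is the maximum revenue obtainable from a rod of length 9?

27

   n    0    1    2    3    4    5    6    7    8    9
r[n]    0    2    6    9   12   15   18   21   24   27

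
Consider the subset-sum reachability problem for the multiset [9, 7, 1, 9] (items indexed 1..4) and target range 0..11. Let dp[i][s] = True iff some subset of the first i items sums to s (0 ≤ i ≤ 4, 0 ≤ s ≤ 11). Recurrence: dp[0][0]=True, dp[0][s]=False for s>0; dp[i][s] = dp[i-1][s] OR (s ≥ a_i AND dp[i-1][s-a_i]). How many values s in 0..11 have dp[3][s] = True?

i\s   0   1   2   3   4   5   6   7   8   9  10  11
  0   T   F   F   F   F   F   F   F   F   F   F   F
  1   T   F   F   F   F   F   F   F   F   T   F   F
  2   T   F   F   F   F   F   F   T   F   T   F   F
  3   T   T   F   F   F   F   F   T   T   T   T   F
  4   T   T   F   F   F   F   F   T   T   T   T   F

6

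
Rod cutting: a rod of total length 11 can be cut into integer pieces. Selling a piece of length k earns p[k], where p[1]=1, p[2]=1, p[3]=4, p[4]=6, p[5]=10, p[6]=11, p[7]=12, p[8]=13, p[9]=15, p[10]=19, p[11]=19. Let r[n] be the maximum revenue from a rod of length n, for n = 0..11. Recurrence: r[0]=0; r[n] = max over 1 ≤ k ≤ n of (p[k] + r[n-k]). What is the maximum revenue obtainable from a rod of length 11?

   n    0    1    2    3    4    5    6    7    8    9   10   11
r[n]    0    1    2    4    6   10   11   12   14   16   20   21

21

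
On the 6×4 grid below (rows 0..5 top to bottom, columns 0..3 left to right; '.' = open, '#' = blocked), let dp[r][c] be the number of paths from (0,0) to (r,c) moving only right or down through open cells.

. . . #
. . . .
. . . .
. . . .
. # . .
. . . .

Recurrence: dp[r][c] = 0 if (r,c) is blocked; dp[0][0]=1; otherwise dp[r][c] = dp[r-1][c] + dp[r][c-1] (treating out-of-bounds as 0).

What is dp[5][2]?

r\c   0   1   2   3
  0   1   1   1   0
  1   1   2   3   3
  2   1   3   6   9
  3   1   4  10  19
  4   1   0  10  29
  5   1   1  11  40

11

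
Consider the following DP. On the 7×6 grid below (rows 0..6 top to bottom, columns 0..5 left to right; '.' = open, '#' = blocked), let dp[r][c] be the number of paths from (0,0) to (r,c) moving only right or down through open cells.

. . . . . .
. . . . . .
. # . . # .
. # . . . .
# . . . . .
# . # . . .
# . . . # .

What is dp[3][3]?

r\c   0   1   2   3   4   5
  0   1   1   1   1   1   1
  1   1   2   3   4   5   6
  2   1   0   3   7   0   6
  3   1   0   3  10  10  16
  4   0   0   3  13  23  39
  5   0   0   0  13  36  75
  6   0   0   0  13   0  75

10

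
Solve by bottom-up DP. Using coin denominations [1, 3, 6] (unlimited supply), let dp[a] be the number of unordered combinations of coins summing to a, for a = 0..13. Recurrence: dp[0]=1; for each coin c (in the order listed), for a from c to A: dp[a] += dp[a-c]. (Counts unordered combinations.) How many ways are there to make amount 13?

after  coin     0     1     2     3     4     5     6     7     8     9    10    11    12    13
          1     1     1     1     1     1     1     1     1     1     1     1     1     1     1
          3     1     1     1     2     2     2     3     3     3     4     4     4     5     5
          6     1     1     1     2     2     2     4     4     4     6     6     6     9     9

9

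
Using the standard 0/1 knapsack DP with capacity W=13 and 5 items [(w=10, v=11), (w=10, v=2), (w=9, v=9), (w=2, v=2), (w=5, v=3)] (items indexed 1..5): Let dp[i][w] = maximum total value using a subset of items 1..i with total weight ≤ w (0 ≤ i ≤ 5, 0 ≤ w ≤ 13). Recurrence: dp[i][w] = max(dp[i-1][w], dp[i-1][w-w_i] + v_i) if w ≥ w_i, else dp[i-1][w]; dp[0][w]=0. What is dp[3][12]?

11

i\w   0   1   2   3   4   5   6   7   8   9  10  11  12  13
  0   0   0   0   0   0   0   0   0   0   0   0   0   0   0
  1   0   0   0   0   0   0   0   0   0   0  11  11  11  11
  2   0   0   0   0   0   0   0   0   0   0  11  11  11  11
  3   0   0   0   0   0   0   0   0   0   9  11  11  11  11
  4   0   0   2   2   2   2   2   2   2   9  11  11  13  13
  5   0   0   2   2   2   3   3   5   5   9  11  11  13  13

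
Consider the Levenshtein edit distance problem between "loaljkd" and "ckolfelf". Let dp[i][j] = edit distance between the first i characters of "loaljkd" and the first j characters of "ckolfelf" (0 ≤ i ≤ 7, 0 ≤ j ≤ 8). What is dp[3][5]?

4

   ''  c  k  o  l  f  e  l  f
''  0  1  2  3  4  5  6  7  8
 l  1  1  2  3  3  4  5  6  7
 o  2  2  2  2  3  4  5  6  7
 a  3  3  3  3  3  4  5  6  7
 l  4  4  4  4  3  4  5  5  6
 j  5  5  5  5  4  4  5  6  6
 k  6  6  5  6  5  5  5  6  7
 d  7  7  6  6  6  6  6  6  7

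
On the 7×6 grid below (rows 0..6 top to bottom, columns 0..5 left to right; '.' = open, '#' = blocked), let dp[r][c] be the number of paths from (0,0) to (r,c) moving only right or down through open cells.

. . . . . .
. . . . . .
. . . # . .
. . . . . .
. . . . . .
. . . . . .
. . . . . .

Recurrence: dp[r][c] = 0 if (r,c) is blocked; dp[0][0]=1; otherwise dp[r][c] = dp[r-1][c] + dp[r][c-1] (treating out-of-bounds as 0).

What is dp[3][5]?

r\c   0   1   2   3   4   5
  0   1   1   1   1   1   1
  1   1   2   3   4   5   6
  2   1   3   6   0   5  11
  3   1   4  10  10  15  26
  4   1   5  15  25  40  66
  5   1   6  21  46  86 152
  6   1   7  28  74 160 312

26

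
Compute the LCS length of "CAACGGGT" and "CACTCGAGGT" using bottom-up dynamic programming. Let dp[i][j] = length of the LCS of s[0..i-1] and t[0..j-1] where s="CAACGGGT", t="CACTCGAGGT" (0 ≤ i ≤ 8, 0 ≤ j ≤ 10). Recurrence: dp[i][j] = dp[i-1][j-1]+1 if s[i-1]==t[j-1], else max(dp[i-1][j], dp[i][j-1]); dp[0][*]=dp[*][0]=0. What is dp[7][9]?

6

   ''  C  A  C  T  C  G  A  G  G  T
''  0  0  0  0  0  0  0  0  0  0  0
 C  0  1  1  1  1  1  1  1  1  1  1
 A  0  1  2  2  2  2  2  2  2  2  2
 A  0  1  2  2  2  2  2  3  3  3  3
 C  0  1  2  3  3  3  3  3  3  3  3
 G  0  1  2  3  3  3  4  4  4  4  4
 G  0  1  2  3  3  3  4  4  5  5  5
 G  0  1  2  3  3  3  4  4  5  6  6
 T  0  1  2  3  4  4  4  4  5  6  7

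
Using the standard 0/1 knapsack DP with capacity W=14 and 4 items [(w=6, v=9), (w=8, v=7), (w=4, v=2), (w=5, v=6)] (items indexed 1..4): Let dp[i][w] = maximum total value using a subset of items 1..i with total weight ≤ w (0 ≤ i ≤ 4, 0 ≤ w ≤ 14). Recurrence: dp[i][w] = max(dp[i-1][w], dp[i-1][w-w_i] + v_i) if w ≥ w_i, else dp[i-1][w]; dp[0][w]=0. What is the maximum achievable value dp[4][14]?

16

i\w   0   1   2   3   4   5   6   7   8   9  10  11  12  13  14
  0   0   0   0   0   0   0   0   0   0   0   0   0   0   0   0
  1   0   0   0   0   0   0   9   9   9   9   9   9   9   9   9
  2   0   0   0   0   0   0   9   9   9   9   9   9   9   9  16
  3   0   0   0   0   2   2   9   9   9   9  11  11  11  11  16
  4   0   0   0   0   2   6   9   9   9   9  11  15  15  15  16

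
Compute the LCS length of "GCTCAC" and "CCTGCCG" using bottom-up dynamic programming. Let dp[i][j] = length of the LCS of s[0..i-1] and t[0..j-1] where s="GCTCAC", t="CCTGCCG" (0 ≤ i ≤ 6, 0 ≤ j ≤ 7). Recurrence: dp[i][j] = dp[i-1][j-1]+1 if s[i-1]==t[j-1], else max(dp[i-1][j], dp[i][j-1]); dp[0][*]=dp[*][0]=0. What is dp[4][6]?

   ''  C  C  T  G  C  C  G
''  0  0  0  0  0  0  0  0
 G  0  0  0  0  1  1  1  1
 C  0  1  1  1  1  2  2  2
 T  0  1  1  2  2  2  2  2
 C  0  1  2  2  2  3  3  3
 A  0  1  2  2  2  3  3  3
 C  0  1  2  2  2  3  4  4

3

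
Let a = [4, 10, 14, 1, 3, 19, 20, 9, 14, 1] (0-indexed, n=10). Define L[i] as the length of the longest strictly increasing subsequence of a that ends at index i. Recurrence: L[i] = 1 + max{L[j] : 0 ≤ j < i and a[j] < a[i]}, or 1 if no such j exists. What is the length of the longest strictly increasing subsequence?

5

   i    0    1    2    3    4    5    6    7    8    9
a[i]    4   10   14    1    3   19   20    9   14    1
L[i]    1    2    3    1    2    4    5    3    4    1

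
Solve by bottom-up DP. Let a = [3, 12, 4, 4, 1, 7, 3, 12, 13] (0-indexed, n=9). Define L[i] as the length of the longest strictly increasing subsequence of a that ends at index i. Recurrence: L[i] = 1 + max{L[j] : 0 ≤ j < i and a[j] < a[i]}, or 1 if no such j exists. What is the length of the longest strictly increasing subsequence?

5

   i    0    1    2    3    4    5    6    7    8
a[i]    3   12    4    4    1    7    3   12   13
L[i]    1    2    2    2    1    3    2    4    5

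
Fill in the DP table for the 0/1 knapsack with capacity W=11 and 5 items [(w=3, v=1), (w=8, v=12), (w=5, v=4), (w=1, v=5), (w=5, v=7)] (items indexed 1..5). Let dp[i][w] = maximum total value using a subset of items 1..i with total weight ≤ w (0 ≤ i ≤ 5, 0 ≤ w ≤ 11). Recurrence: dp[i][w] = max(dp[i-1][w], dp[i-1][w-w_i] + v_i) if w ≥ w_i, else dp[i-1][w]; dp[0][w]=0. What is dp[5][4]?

6

i\w   0   1   2   3   4   5   6   7   8   9  10  11
  0   0   0   0   0   0   0   0   0   0   0   0   0
  1   0   0   0   1   1   1   1   1   1   1   1   1
  2   0   0   0   1   1   1   1   1  12  12  12  13
  3   0   0   0   1   1   4   4   4  12  12  12  13
  4   0   5   5   5   6   6   9   9  12  17  17  17
  5   0   5   5   5   6   7  12  12  12  17  17  17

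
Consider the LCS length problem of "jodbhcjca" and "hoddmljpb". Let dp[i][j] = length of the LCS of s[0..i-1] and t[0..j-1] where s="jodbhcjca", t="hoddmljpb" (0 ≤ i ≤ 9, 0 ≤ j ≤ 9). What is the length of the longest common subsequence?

   ''  h  o  d  d  m  l  j  p  b
''  0  0  0  0  0  0  0  0  0  0
 j  0  0  0  0  0  0  0  1  1  1
 o  0  0  1  1  1  1  1  1  1  1
 d  0  0  1  2  2  2  2  2  2  2
 b  0  0  1  2  2  2  2  2  2  3
 h  0  1  1  2  2  2  2  2  2  3
 c  0  1  1  2  2  2  2  2  2  3
 j  0  1  1  2  2  2  2  3  3  3
 c  0  1  1  2  2  2  2  3  3  3
 a  0  1  1  2  2  2  2  3  3  3

3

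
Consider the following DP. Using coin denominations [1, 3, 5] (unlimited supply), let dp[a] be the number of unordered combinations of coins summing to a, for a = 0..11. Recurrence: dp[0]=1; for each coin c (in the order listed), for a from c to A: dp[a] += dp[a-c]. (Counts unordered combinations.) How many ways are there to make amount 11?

8

after  coin     0     1     2     3     4     5     6     7     8     9    10    11
          1     1     1     1     1     1     1     1     1     1     1     1     1
          3     1     1     1     2     2     2     3     3     3     4     4     4
          5     1     1     1     2     2     3     4     4     5     6     7     8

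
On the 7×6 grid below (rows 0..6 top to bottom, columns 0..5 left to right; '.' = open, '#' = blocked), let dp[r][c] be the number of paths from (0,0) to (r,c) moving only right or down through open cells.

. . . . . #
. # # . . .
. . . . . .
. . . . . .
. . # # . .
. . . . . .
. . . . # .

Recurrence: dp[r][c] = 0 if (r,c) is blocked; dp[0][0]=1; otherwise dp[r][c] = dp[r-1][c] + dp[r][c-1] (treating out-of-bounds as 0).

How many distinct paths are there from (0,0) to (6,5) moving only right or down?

r\c   0   1   2   3   4   5
  0   1   1   1   1   1   0
  1   1   0   0   1   2   2
  2   1   1   1   2   4   6
  3   1   2   3   5   9  15
  4   1   3   0   0   9  24
  5   1   4   4   4  13  37
  6   1   5   9  13   0  37

37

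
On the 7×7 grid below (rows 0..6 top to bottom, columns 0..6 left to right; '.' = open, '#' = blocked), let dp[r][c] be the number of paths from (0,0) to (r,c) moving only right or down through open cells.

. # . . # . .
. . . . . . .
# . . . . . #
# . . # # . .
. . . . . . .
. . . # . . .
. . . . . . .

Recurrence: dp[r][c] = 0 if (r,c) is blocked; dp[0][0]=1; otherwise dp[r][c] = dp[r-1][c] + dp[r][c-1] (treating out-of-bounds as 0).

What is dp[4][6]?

r\c   0   1   2   3   4   5   6
  0   1   0   0   0   0   0   0
  1   1   1   1   1   1   1   1
  2   0   1   2   3   4   5   0
  3   0   1   3   0   0   5   5
  4   0   1   4   4   4   9  14
  5   0   1   5   0   4  13  27
  6   0   1   6   6  10  23  50

14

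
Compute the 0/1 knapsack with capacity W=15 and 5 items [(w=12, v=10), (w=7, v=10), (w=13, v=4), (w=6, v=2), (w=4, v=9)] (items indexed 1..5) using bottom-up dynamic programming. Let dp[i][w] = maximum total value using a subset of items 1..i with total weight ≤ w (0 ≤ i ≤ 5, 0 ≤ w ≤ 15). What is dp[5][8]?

10

i\w   0   1   2   3   4   5   6   7   8   9  10  11  12  13  14  15
  0   0   0   0   0   0   0   0   0   0   0   0   0   0   0   0   0
  1   0   0   0   0   0   0   0   0   0   0   0   0  10  10  10  10
  2   0   0   0   0   0   0   0  10  10  10  10  10  10  10  10  10
  3   0   0   0   0   0   0   0  10  10  10  10  10  10  10  10  10
  4   0   0   0   0   0   0   2  10  10  10  10  10  10  12  12  12
  5   0   0   0   0   9   9   9  10  10  10  11  19  19  19  19  19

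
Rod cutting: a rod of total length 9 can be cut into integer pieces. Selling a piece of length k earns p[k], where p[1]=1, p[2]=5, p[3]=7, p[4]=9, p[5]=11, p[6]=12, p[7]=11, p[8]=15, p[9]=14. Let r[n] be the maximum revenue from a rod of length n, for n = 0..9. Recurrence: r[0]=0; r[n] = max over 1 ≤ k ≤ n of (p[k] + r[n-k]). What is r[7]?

17

   n    0    1    2    3    4    5    6    7    8    9
r[n]    0    1    5    7   10   12   15   17   20   22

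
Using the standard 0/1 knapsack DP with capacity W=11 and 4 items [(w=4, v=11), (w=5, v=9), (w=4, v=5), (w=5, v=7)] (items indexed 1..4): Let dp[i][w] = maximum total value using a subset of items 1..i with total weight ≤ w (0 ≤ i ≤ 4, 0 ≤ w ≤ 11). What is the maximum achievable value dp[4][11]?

i\w   0   1   2   3   4   5   6   7   8   9  10  11
  0   0   0   0   0   0   0   0   0   0   0   0   0
  1   0   0   0   0  11  11  11  11  11  11  11  11
  2   0   0   0   0  11  11  11  11  11  20  20  20
  3   0   0   0   0  11  11  11  11  16  20  20  20
  4   0   0   0   0  11  11  11  11  16  20  20  20

20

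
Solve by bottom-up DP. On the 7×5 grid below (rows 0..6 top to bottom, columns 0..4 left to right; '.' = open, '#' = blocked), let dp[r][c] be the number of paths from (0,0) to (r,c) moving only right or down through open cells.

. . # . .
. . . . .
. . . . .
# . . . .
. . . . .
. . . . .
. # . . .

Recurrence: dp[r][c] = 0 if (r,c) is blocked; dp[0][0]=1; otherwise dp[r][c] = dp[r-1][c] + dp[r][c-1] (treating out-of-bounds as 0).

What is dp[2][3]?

r\c   0   1   2   3   4
  0   1   1   0   0   0
  1   1   2   2   2   2
  2   1   3   5   7   9
  3   0   3   8  15  24
  4   0   3  11  26  50
  5   0   3  14  40  90
  6   0   0  14  54 144

7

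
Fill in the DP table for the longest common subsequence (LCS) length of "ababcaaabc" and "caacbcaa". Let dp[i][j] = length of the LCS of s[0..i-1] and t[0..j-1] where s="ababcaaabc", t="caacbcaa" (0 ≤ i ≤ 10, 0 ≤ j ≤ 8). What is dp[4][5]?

   ''  c  a  a  c  b  c  a  a
''  0  0  0  0  0  0  0  0  0
 a  0  0  1  1  1  1  1  1  1
 b  0  0  1  1  1  2  2  2  2
 a  0  0  1  2  2  2  2  3  3
 b  0  0  1  2  2  3  3  3  3
 c  0  1  1  2  3  3  4  4  4
 a  0  1  2  2  3  3  4  5  5
 a  0  1  2  3  3  3  4  5  6
 a  0  1  2  3  3  3  4  5  6
 b  0  1  2  3  3  4  4  5  6
 c  0  1  2  3  4  4  5  5  6

3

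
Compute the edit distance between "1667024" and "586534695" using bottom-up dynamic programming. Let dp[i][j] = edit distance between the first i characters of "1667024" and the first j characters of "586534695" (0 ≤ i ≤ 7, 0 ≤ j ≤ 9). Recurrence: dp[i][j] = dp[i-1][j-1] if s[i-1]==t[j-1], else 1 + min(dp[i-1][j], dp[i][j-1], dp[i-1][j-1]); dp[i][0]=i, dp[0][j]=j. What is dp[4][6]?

5

   ''  5  8  6  5  3  4  6  9  5
''  0  1  2  3  4  5  6  7  8  9
 1  1  1  2  3  4  5  6  7  8  9
 6  2  2  2  2  3  4  5  6  7  8
 6  3  3  3  2  3  4  5  5  6  7
 7  4  4  4  3  3  4  5  6  6  7
 0  5  5  5  4  4  4  5  6  7  7
 2  6  6  6  5  5  5  5  6  7  8
 4  7  7  7  6  6  6  5  6  7  8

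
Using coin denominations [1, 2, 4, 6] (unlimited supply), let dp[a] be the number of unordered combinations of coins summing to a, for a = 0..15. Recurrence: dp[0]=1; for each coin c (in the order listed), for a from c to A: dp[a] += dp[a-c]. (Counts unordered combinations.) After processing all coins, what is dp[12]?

23

after  coin     0     1     2     3     4     5     6     7     8     9    10    11    12    13    14    15
          1     1     1     1     1     1     1     1     1     1     1     1     1     1     1     1     1
          2     1     1     2     2     3     3     4     4     5     5     6     6     7     7     8     8
          4     1     1     2     2     4     4     6     6     9     9    12    12    16    16    20    20
          6     1     1     2     2     4     4     7     7    11    11    16    16    23    23    31    31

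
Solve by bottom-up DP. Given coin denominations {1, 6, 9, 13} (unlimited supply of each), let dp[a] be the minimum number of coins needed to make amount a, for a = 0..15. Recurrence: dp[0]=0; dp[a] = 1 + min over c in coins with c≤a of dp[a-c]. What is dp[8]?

 a  0  1  2  3  4  5  6  7  8  9 10 11 12 13 14 15
dp  0  1  2  3  4  5  1  2  3  1  2  3  2  1  2  2

3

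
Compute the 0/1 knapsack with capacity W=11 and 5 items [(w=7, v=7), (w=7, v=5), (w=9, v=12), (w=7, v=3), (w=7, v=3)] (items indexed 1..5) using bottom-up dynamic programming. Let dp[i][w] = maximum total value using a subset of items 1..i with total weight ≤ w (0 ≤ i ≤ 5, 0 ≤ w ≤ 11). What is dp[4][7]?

i\w   0   1   2   3   4   5   6   7   8   9  10  11
  0   0   0   0   0   0   0   0   0   0   0   0   0
  1   0   0   0   0   0   0   0   7   7   7   7   7
  2   0   0   0   0   0   0   0   7   7   7   7   7
  3   0   0   0   0   0   0   0   7   7  12  12  12
  4   0   0   0   0   0   0   0   7   7  12  12  12
  5   0   0   0   0   0   0   0   7   7  12  12  12

7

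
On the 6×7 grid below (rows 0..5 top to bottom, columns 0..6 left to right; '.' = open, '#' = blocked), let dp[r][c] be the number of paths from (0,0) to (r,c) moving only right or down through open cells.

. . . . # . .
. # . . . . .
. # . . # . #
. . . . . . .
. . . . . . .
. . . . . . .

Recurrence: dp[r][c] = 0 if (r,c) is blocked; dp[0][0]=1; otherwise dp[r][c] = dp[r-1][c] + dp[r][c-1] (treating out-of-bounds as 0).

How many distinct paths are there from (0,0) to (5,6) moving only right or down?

79

r\c   0   1   2   3   4   5   6
  0   1   1   1   1   0   0   0
  1   1   0   1   2   2   2   2
  2   1   0   1   3   0   2   0
  3   1   1   2   5   5   7   7
  4   1   2   4   9  14  21  28
  5   1   3   7  16  30  51  79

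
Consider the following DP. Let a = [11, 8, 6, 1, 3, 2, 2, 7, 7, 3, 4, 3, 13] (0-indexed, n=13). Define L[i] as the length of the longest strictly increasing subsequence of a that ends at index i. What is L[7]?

   i    0    1    2    3    4    5    6    7    8    9   10   11   12
a[i]   11    8    6    1    3    2    2    7    7    3    4    3   13
L[i]    1    1    1    1    2    2    2    3    3    3    4    3    5

3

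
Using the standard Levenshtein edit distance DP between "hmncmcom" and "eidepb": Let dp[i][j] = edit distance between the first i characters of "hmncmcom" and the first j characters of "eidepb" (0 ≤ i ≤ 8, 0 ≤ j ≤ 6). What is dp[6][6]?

6

   ''  e  i  d  e  p  b
''  0  1  2  3  4  5  6
 h  1  1  2  3  4  5  6
 m  2  2  2  3  4  5  6
 n  3  3  3  3  4  5  6
 c  4  4  4  4  4  5  6
 m  5  5  5  5  5  5  6
 c  6  6  6  6  6  6  6
 o  7  7  7  7  7  7  7
 m  8  8  8  8  8  8  8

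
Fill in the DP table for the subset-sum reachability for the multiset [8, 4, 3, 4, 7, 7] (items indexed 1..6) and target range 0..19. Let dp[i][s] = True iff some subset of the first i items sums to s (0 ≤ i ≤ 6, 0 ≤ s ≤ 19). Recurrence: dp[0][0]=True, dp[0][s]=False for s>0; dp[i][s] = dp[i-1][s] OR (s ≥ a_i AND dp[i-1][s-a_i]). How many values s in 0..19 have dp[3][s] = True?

i\s   0   1   2   3   4   5   6   7   8   9  10  11  12  13  14  15  16  17  18  19
  0   T   F   F   F   F   F   F   F   F   F   F   F   F   F   F   F   F   F   F   F
  1   T   F   F   F   F   F   F   F   T   F   F   F   F   F   F   F   F   F   F   F
  2   T   F   F   F   T   F   F   F   T   F   F   F   T   F   F   F   F   F   F   F
  3   T   F   F   T   T   F   F   T   T   F   F   T   T   F   F   T   F   F   F   F
  4   T   F   F   T   T   F   F   T   T   F   F   T   T   F   F   T   T   F   F   T
  5   T   F   F   T   T   F   F   T   T   F   T   T   T   F   T   T   T   F   T   T
  6   T   F   F   T   T   F   F   T   T   F   T   T   T   F   T   T   T   T   T   T

8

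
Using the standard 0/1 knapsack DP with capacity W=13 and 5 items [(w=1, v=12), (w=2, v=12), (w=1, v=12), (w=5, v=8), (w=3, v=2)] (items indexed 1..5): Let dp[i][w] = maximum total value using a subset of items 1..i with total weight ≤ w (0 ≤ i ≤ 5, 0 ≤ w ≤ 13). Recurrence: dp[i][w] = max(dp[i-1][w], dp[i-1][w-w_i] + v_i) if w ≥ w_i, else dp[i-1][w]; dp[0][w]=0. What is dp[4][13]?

i\w   0   1   2   3   4   5   6   7   8   9  10  11  12  13
  0   0   0   0   0   0   0   0   0   0   0   0   0   0   0
  1   0  12  12  12  12  12  12  12  12  12  12  12  12  12
  2   0  12  12  24  24  24  24  24  24  24  24  24  24  24
  3   0  12  24  24  36  36  36  36  36  36  36  36  36  36
  4   0  12  24  24  36  36  36  36  36  44  44  44  44  44
  5   0  12  24  24  36  36  36  38  38  44  44  44  46  46

44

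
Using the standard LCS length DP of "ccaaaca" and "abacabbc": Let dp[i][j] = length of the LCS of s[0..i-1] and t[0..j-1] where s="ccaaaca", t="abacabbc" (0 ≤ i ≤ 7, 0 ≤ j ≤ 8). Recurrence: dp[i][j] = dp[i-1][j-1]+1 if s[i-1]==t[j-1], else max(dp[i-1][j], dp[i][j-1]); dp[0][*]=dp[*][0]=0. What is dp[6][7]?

   ''  a  b  a  c  a  b  b  c
''  0  0  0  0  0  0  0  0  0
 c  0  0  0  0  1  1  1  1  1
 c  0  0  0  0  1  1  1  1  2
 a  0  1  1  1  1  2  2  2  2
 a  0  1  1  2  2  2  2  2  2
 a  0  1  1  2  2  3  3  3  3
 c  0  1  1  2  3  3  3  3  4
 a  0  1  1  2  3  4  4  4  4

3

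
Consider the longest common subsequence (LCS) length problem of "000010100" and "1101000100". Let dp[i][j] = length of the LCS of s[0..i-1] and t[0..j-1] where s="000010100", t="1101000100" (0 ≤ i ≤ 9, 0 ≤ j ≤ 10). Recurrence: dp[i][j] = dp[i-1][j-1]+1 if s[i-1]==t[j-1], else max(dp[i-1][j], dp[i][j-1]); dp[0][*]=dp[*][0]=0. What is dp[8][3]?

3

   ''  1  1  0  1  0  0  0  1  0  0
''  0  0  0  0  0  0  0  0  0  0  0
 0  0  0  0  1  1  1  1  1  1  1  1
 0  0  0  0  1  1  2  2  2  2  2  2
 0  0  0  0  1  1  2  3  3  3  3  3
 0  0  0  0  1  1  2  3  4  4  4  4
 1  0  1  1  1  2  2  3  4  5  5  5
 0  0  1  1  2  2  3  3  4  5  6  6
 1  0  1  2  2  3  3  3  4  5  6  6
 0  0  1  2  3  3  4  4  4  5  6  7
 0  0  1  2  3  3  4  5  5  5  6  7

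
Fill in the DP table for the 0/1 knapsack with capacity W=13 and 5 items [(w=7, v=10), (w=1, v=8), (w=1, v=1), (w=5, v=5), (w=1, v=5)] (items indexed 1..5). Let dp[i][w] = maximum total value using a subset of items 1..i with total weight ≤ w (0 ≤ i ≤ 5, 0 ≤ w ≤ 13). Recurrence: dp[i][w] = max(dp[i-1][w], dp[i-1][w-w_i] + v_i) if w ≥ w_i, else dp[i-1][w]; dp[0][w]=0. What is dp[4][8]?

18

i\w   0   1   2   3   4   5   6   7   8   9  10  11  12  13
  0   0   0   0   0   0   0   0   0   0   0   0   0   0   0
  1   0   0   0   0   0   0   0  10  10  10  10  10  10  10
  2   0   8   8   8   8   8   8  10  18  18  18  18  18  18
  3   0   8   9   9   9   9   9  10  18  19  19  19  19  19
  4   0   8   9   9   9   9  13  14  18  19  19  19  19  23
  5   0   8  13  14  14  14  14  18  19  23  24  24  24  24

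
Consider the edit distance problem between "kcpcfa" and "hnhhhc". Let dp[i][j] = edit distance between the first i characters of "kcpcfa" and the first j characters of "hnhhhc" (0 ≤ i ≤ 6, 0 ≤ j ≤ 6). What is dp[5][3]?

   ''  h  n  h  h  h  c
''  0  1  2  3  4  5  6
 k  1  1  2  3  4  5  6
 c  2  2  2  3  4  5  5
 p  3  3  3  3  4  5  6
 c  4  4  4  4  4  5  5
 f  5  5  5  5  5  5  6
 a  6  6  6  6  6  6  6

5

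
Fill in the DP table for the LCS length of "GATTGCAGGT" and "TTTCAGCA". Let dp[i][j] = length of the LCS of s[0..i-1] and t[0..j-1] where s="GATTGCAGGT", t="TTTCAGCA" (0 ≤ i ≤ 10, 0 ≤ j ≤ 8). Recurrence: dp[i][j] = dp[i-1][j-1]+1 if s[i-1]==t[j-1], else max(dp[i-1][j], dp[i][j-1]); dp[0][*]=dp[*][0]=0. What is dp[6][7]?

   ''  T  T  T  C  A  G  C  A
''  0  0  0  0  0  0  0  0  0
 G  0  0  0  0  0  0  1  1  1
 A  0  0  0  0  0  1  1  1  2
 T  0  1  1  1  1  1  1  1  2
 T  0  1  2  2  2  2  2  2  2
 G  0  1  2  2  2  2  3  3  3
 C  0  1  2  2  3  3  3  4  4
 A  0  1  2  2  3  4  4  4  5
 G  0  1  2  2  3  4  5  5  5
 G  0  1  2  2  3  4  5  5  5
 T  0  1  2  3  3  4  5  5  5

4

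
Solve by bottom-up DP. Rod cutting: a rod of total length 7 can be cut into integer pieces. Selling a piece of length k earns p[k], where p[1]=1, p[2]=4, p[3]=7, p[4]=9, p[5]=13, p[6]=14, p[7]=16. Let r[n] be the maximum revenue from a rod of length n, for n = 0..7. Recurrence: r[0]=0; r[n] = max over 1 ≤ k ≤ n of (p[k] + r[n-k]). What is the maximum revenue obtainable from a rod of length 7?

   n    0    1    2    3    4    5    6    7
r[n]    0    1    4    7    9   13   14   17

17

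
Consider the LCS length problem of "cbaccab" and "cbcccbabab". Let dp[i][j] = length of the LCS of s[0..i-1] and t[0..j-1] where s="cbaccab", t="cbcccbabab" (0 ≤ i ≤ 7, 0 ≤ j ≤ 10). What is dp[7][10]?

6

   ''  c  b  c  c  c  b  a  b  a  b
''  0  0  0  0  0  0  0  0  0  0  0
 c  0  1  1  1  1  1  1  1  1  1  1
 b  0  1  2  2  2  2  2  2  2  2  2
 a  0  1  2  2  2  2  2  3  3  3  3
 c  0  1  2  3  3  3  3  3  3  3  3
 c  0  1  2  3  4  4  4  4  4  4  4
 a  0  1  2  3  4  4  4  5  5  5  5
 b  0  1  2  3  4  4  5  5  6  6  6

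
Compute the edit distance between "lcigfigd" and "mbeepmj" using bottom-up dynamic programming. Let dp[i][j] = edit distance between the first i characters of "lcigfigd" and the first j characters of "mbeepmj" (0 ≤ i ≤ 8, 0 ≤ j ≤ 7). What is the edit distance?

8

   ''  m  b  e  e  p  m  j
''  0  1  2  3  4  5  6  7
 l  1  1  2  3  4  5  6  7
 c  2  2  2  3  4  5  6  7
 i  3  3  3  3  4  5  6  7
 g  4  4  4  4  4  5  6  7
 f  5  5  5  5  5  5  6  7
 i  6  6  6  6  6  6  6  7
 g  7  7  7  7  7  7  7  7
 d  8  8  8  8  8  8  8  8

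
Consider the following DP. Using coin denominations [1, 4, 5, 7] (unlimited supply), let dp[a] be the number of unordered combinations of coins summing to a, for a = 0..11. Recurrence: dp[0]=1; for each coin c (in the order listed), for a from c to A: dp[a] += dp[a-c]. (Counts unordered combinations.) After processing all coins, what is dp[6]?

after  coin     0     1     2     3     4     5     6     7     8     9    10    11
          1     1     1     1     1     1     1     1     1     1     1     1     1
          4     1     1     1     1     2     2     2     2     3     3     3     3
          5     1     1     1     1     2     3     3     3     4     5     6     6
          7     1     1     1     1     2     3     3     4     5     6     7     8

3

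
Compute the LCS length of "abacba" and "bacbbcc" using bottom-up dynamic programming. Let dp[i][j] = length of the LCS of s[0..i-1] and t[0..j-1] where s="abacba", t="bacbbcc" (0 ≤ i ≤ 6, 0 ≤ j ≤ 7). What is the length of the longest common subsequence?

   ''  b  a  c  b  b  c  c
''  0  0  0  0  0  0  0  0
 a  0  0  1  1  1  1  1  1
 b  0  1  1  1  2  2  2  2
 a  0  1  2  2  2  2  2  2
 c  0  1  2  3  3  3  3  3
 b  0  1  2  3  4  4  4  4
 a  0  1  2  3  4  4  4  4

4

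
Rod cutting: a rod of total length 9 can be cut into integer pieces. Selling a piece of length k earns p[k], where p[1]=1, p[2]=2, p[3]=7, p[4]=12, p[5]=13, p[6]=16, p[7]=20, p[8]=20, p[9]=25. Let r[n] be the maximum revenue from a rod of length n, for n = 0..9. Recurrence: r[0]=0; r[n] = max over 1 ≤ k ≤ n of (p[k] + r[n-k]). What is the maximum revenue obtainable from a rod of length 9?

25

   n    0    1    2    3    4    5    6    7    8    9
r[n]    0    1    2    7   12   13   16   20   24   25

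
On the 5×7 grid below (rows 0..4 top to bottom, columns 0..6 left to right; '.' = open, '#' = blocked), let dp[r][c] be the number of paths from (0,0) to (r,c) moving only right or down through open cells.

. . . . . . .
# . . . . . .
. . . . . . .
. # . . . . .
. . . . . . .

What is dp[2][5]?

r\c   0   1   2   3   4   5   6
  0   1   1   1   1   1   1   1
  1   0   1   2   3   4   5   6
  2   0   1   3   6  10  15  21
  3   0   0   3   9  19  34  55
  4   0   0   3  12  31  65 120

15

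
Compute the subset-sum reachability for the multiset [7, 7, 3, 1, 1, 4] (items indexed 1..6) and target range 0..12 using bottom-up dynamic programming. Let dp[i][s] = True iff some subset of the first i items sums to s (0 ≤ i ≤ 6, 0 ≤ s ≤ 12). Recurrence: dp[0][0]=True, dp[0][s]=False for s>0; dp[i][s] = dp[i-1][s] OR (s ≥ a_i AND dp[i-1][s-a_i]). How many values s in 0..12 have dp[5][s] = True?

i\s   0   1   2   3   4   5   6   7   8   9  10  11  12
  0   T   F   F   F   F   F   F   F   F   F   F   F   F
  1   T   F   F   F   F   F   F   T   F   F   F   F   F
  2   T   F   F   F   F   F   F   T   F   F   F   F   F
  3   T   F   F   T   F   F   F   T   F   F   T   F   F
  4   T   T   F   T   T   F   F   T   T   F   T   T   F
  5   T   T   T   T   T   T   F   T   T   T   T   T   T
  6   T   T   T   T   T   T   T   T   T   T   T   T   T

12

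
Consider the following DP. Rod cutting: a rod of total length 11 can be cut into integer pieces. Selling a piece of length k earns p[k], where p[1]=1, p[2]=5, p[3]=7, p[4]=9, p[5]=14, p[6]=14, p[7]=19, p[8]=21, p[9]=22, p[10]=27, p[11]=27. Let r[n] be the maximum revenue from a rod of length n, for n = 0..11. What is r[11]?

29

   n    0    1    2    3    4    5    6    7    8    9   10   11
r[n]    0    1    5    7   10   14   15   19   21   24   28   29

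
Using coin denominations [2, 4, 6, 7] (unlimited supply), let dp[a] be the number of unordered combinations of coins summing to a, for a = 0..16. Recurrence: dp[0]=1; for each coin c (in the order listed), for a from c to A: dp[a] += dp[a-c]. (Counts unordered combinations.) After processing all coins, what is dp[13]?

3

after  coin     0     1     2     3     4     5     6     7     8     9    10    11    12    13    14    15    16
          2     1     0     1     0     1     0     1     0     1     0     1     0     1     0     1     0     1
          4     1     0     1     0     2     0     2     0     3     0     3     0     4     0     4     0     5
          6     1     0     1     0     2     0     3     0     4     0     5     0     7     0     8     0    10
          7     1     0     1     0     2     0     3     1     4     1     5     2     7     3     9     4    11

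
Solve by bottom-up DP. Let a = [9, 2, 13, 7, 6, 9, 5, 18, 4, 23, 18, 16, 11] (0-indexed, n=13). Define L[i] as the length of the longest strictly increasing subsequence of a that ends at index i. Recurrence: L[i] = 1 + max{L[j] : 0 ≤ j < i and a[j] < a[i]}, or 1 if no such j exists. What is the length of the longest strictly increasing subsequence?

   i    0    1    2    3    4    5    6    7    8    9   10   11   12
a[i]    9    2   13    7    6    9    5   18    4   23   18   16   11
L[i]    1    1    2    2    2    3    2    4    2    5    4    4    4

5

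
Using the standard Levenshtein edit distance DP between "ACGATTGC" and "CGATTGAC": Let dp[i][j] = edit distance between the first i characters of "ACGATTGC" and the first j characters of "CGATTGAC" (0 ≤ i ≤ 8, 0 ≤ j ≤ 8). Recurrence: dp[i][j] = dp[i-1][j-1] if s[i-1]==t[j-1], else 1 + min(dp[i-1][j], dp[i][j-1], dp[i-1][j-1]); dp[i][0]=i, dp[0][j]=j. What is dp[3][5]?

4

   ''  C  G  A  T  T  G  A  C
''  0  1  2  3  4  5  6  7  8
 A  1  1  2  2  3  4  5  6  7
 C  2  1  2  3  3  4  5  6  6
 G  3  2  1  2  3  4  4  5  6
 A  4  3  2  1  2  3  4  4  5
 T  5  4  3  2  1  2  3  4  5
 T  6  5  4  3  2  1  2  3  4
 G  7  6  5  4  3  2  1  2  3
 C  8  7  6  5  4  3  2  2  2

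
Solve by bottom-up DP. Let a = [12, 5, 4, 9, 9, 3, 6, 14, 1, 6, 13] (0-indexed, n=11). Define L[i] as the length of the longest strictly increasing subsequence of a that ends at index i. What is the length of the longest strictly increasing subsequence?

3

   i    0    1    2    3    4    5    6    7    8    9   10
a[i]   12    5    4    9    9    3    6   14    1    6   13
L[i]    1    1    1    2    2    1    2    3    1    2    3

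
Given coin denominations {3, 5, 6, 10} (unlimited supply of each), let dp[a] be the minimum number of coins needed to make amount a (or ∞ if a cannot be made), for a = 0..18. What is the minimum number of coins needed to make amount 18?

3

 a  0  1  2  3  4  5  6  7  8  9 10 11 12 13 14 15 16 17 18
dp  0  -  -  1  -  1  1  -  2  2  1  2  2  2  3  2  2  3  3
(- denotes ∞ / unreachable)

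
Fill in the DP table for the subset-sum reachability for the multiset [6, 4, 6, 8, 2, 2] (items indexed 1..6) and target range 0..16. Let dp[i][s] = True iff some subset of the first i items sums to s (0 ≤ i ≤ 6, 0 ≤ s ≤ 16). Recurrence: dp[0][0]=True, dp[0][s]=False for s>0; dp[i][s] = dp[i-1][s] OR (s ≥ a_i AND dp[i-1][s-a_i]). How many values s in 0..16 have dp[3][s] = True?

i\s   0   1   2   3   4   5   6   7   8   9  10  11  12  13  14  15  16
  0   T   F   F   F   F   F   F   F   F   F   F   F   F   F   F   F   F
  1   T   F   F   F   F   F   T   F   F   F   F   F   F   F   F   F   F
  2   T   F   F   F   T   F   T   F   F   F   T   F   F   F   F   F   F
  3   T   F   F   F   T   F   T   F   F   F   T   F   T   F   F   F   T
  4   T   F   F   F   T   F   T   F   T   F   T   F   T   F   T   F   T
  5   T   F   T   F   T   F   T   F   T   F   T   F   T   F   T   F   T
  6   T   F   T   F   T   F   T   F   T   F   T   F   T   F   T   F   T

6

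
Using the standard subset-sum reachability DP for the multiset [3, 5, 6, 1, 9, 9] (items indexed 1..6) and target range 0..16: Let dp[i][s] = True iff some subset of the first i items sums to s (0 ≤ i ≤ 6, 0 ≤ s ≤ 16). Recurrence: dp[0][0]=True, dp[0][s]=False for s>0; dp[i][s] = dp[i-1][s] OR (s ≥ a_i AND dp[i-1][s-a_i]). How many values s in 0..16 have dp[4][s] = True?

14

i\s   0   1   2   3   4   5   6   7   8   9  10  11  12  13  14  15  16
  0   T   F   F   F   F   F   F   F   F   F   F   F   F   F   F   F   F
  1   T   F   F   T   F   F   F   F   F   F   F   F   F   F   F   F   F
  2   T   F   F   T   F   T   F   F   T   F   F   F   F   F   F   F   F
  3   T   F   F   T   F   T   T   F   T   T   F   T   F   F   T   F   F
  4   T   T   F   T   T   T   T   T   T   T   T   T   T   F   T   T   F
  5   T   T   F   T   T   T   T   T   T   T   T   T   T   T   T   T   T
  6   T   T   F   T   T   T   T   T   T   T   T   T   T   T   T   T   T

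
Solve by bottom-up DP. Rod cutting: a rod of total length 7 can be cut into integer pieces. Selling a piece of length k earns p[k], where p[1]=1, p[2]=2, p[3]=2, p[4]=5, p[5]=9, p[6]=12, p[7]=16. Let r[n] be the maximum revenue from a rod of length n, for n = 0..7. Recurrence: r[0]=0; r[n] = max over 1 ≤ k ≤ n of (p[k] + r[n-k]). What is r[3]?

3

   n    0    1    2    3    4    5    6    7
r[n]    0    1    2    3    5    9   12   16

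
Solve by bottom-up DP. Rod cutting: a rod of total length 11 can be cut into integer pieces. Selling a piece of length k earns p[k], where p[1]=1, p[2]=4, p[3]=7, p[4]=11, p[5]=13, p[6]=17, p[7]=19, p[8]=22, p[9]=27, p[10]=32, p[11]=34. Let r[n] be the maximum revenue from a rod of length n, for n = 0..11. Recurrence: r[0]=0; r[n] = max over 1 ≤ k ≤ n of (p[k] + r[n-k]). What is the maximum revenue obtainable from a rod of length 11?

34

   n    0    1    2    3    4    5    6    7    8    9   10   11
r[n]    0    1    4    7   11   13   17   19   22   27   32   34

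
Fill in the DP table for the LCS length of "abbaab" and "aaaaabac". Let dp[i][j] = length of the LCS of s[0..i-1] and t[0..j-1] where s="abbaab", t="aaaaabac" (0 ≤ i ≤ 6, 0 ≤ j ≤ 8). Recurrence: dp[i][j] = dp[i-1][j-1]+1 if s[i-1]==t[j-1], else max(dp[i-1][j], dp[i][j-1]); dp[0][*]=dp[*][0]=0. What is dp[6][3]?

3

   ''  a  a  a  a  a  b  a  c
''  0  0  0  0  0  0  0  0  0
 a  0  1  1  1  1  1  1  1  1
 b  0  1  1  1  1  1  2  2  2
 b  0  1  1  1  1  1  2  2  2
 a  0  1  2  2  2  2  2  3  3
 a  0  1  2  3  3  3  3  3  3
 b  0  1  2  3  3  3  4  4  4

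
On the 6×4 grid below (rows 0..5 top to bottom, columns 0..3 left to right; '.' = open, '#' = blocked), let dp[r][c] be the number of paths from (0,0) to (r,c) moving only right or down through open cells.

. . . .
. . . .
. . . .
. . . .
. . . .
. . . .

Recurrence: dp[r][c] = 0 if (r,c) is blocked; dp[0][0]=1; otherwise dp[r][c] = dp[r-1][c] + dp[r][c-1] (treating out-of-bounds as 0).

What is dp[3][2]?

10

r\c   0   1   2   3
  0   1   1   1   1
  1   1   2   3   4
  2   1   3   6  10
  3   1   4  10  20
  4   1   5  15  35
  5   1   6  21  56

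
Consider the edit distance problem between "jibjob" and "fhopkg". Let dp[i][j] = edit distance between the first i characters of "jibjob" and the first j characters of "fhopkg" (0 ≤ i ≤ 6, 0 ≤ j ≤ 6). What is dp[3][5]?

5

   ''  f  h  o  p  k  g
''  0  1  2  3  4  5  6
 j  1  1  2  3  4  5  6
 i  2  2  2  3  4  5  6
 b  3  3  3  3  4  5  6
 j  4  4  4  4  4  5  6
 o  5  5  5  4  5  5  6
 b  6  6  6  5  5  6  6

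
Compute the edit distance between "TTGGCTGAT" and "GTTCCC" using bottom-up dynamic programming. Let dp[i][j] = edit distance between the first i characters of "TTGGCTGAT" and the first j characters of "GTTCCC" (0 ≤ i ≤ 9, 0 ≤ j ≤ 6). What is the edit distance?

7

   ''  G  T  T  C  C  C
''  0  1  2  3  4  5  6
 T  1  1  1  2  3  4  5
 T  2  2  1  1  2  3  4
 G  3  2  2  2  2  3  4
 G  4  3  3  3  3  3  4
 C  5  4  4  4  3  3  3
 T  6  5  4  4  4  4  4
 G  7  6  5  5  5  5  5
 A  8  7  6  6  6  6  6
 T  9  8  7  6  7  7  7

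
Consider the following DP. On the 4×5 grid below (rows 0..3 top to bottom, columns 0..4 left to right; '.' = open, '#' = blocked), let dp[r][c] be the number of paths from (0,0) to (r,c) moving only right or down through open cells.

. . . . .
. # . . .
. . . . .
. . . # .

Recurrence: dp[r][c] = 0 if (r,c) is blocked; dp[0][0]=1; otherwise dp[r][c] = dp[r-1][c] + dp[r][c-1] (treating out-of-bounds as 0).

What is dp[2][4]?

r\c   0   1   2   3   4
  0   1   1   1   1   1
  1   1   0   1   2   3
  2   1   1   2   4   7
  3   1   2   4   0   7

7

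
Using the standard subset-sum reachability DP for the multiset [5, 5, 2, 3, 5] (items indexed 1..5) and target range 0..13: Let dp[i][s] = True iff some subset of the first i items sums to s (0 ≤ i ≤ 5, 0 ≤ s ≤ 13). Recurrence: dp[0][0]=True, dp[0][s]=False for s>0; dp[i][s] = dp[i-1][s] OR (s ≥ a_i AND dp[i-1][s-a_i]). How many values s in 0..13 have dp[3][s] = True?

i\s   0   1   2   3   4   5   6   7   8   9  10  11  12  13
  0   T   F   F   F   F   F   F   F   F   F   F   F   F   F
  1   T   F   F   F   F   T   F   F   F   F   F   F   F   F
  2   T   F   F   F   F   T   F   F   F   F   T   F   F   F
  3   T   F   T   F   F   T   F   T   F   F   T   F   T   F
  4   T   F   T   T   F   T   F   T   T   F   T   F   T   T
  5   T   F   T   T   F   T   F   T   T   F   T   F   T   T

6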